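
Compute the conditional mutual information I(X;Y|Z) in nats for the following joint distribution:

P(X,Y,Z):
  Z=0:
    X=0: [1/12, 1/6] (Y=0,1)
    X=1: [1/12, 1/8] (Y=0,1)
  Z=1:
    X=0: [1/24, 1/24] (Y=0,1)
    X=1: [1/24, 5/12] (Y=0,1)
0.0363 nats

Conditional mutual information: I(X;Y|Z) = H(X|Z) + H(Y|Z) - H(X,Y|Z)

H(Z) = 0.6897
H(X,Z) = 1.2380 → H(X|Z) = 0.5483
H(Y,Z) = 1.2227 → H(Y|Z) = 0.5330
H(X,Y,Z) = 1.7347 → H(X,Y|Z) = 1.0451

I(X;Y|Z) = 0.5483 + 0.5330 - 1.0451 = 0.0363 nats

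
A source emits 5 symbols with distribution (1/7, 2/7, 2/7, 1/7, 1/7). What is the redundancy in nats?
0.0596 nats

Redundancy measures how far a source is from maximum entropy:
R = H_max - H(X)

Maximum entropy for 5 symbols: H_max = log_e(5) = 1.6094 nats
Actual entropy: H(X) = 1.5498 nats
Redundancy: R = 1.6094 - 1.5498 = 0.0596 nats

This redundancy represents potential for compression: the source could be compressed by 0.0596 nats per symbol.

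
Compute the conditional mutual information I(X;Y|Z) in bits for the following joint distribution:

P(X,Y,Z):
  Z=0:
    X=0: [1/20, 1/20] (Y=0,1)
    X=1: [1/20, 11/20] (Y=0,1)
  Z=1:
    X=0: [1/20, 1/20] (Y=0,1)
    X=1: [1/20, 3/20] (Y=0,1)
0.0791 bits

Conditional mutual information: I(X;Y|Z) = H(X|Z) + H(Y|Z) - H(X,Y|Z)

H(Z) = 0.8813
H(X,Z) = 1.5710 → H(X|Z) = 0.6897
H(Y,Z) = 1.5710 → H(Y|Z) = 0.6897
H(X,Y,Z) = 2.1815 → H(X,Y|Z) = 1.3002

I(X;Y|Z) = 0.6897 + 0.6897 - 1.3002 = 0.0791 bits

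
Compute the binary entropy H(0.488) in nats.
0.6929 nats

The binary entropy function is:
H(p) = -p log(p) - (1-p) log(1-p)

H(0.488) = -0.488 × log_e(0.488) - 0.512 × log_e(0.512)
H(0.488) = 0.6929 nats

Note: Binary entropy is maximized at p=0.5 (H=1 bit) and minimized at p=0 or p=1 (H=0).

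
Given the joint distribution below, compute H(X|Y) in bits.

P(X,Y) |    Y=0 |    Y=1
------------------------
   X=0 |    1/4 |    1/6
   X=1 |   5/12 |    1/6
0.9696 bits

Using the chain rule: H(X|Y) = H(X,Y) - H(Y)

First, compute H(X,Y) = 1.8879 bits

Marginal P(Y) = (2/3, 1/3)
H(Y) = 0.9183 bits

H(X|Y) = H(X,Y) - H(Y) = 1.8879 - 0.9183 = 0.9696 bits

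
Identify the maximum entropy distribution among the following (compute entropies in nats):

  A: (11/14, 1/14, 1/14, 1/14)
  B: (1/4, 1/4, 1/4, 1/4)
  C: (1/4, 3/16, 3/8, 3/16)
B

For a discrete distribution over n outcomes, entropy is maximized by the uniform distribution.

Computing entropies:
H(A) = 0.7550 nats
H(B) = 1.3863 nats
H(C) = 1.3421 nats

The uniform distribution (where all probabilities equal 1/4) achieves the maximum entropy of log_e(4) = 1.3863 nats.

Distribution B has the highest entropy.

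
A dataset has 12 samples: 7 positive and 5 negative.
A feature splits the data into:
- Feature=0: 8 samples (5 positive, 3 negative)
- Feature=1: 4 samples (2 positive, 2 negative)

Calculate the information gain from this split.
0.0102 bits

Information Gain = H(Y) - H(Y|Feature)

Before split:
P(positive) = 7/12 = 0.5833
H(Y) = 0.9799 bits

After split:
Feature=0: H = 0.9544 bits (weight = 8/12)
Feature=1: H = 1.0000 bits (weight = 4/12)
H(Y|Feature) = (8/12)×0.9544 + (4/12)×1.0000 = 0.9696 bits

Information Gain = 0.9799 - 0.9696 = 0.0102 bits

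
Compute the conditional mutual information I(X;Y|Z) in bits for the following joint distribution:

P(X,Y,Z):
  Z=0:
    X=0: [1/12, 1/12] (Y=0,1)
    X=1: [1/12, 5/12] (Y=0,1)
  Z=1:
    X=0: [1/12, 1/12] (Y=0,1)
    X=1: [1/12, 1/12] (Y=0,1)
0.0492 bits

Conditional mutual information: I(X;Y|Z) = H(X|Z) + H(Y|Z) - H(X,Y|Z)

H(Z) = 0.9183
H(X,Z) = 1.7925 → H(X|Z) = 0.8742
H(Y,Z) = 1.7925 → H(Y|Z) = 0.8742
H(X,Y,Z) = 2.6175 → H(X,Y|Z) = 1.6992

I(X;Y|Z) = 0.8742 + 0.8742 - 1.6992 = 0.0492 bits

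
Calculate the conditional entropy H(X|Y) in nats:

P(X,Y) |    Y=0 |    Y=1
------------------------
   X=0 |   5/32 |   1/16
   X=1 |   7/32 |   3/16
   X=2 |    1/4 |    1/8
1.0546 nats

Using the chain rule: H(X|Y) = H(X,Y) - H(Y)

First, compute H(X,Y) = 1.7162 nats

Marginal P(Y) = (5/8, 3/8)
H(Y) = 0.6616 nats

H(X|Y) = H(X,Y) - H(Y) = 1.7162 - 0.6616 = 1.0546 nats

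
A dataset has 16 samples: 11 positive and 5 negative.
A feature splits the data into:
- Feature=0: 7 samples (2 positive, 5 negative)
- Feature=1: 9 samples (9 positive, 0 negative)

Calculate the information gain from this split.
0.5184 bits

Information Gain = H(Y) - H(Y|Feature)

Before split:
P(positive) = 11/16 = 0.6875
H(Y) = 0.8960 bits

After split:
Feature=0: H = 0.8631 bits (weight = 7/16)
Feature=1: H = 0.0000 bits (weight = 9/16)
H(Y|Feature) = (7/16)×0.8631 + (9/16)×0.0000 = 0.3776 bits

Information Gain = 0.8960 - 0.3776 = 0.5184 bits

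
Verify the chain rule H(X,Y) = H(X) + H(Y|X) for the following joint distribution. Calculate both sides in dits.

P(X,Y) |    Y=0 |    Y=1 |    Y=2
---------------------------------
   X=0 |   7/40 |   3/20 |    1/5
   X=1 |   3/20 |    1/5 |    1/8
H(X,Y) = 0.7721, H(X) = 0.3005, H(Y|X) = 0.4716 (all in dits)

Chain rule: H(X,Y) = H(X) + H(Y|X)

Left side — joint entropy directly:
H(X,Y) = -Σ p(x,y) log p(x,y) = 0.7721 dits

Right side — compute H(Y|X) from the conditional distributions:
P(X) = (21/40, 19/40), so H(X) = 0.3005 dits
H(Y|X) = Σ_x P(X=x) · H(Y|X=x):
  P(Y|X=0) = (1/3, 2/7, 8/21), H(Y|X=0) = 0.4742, weight P(X=0) = 21/40
  P(Y|X=1) = (6/19, 8/19, 5/19), H(Y|X=1) = 0.4688, weight P(X=1) = 19/40
H(Y|X) = 0.4716 dits

H(X) + H(Y|X) = 0.3005 + 0.4716 = 0.7721 dits

Both sides equal 0.7721 dits. ✓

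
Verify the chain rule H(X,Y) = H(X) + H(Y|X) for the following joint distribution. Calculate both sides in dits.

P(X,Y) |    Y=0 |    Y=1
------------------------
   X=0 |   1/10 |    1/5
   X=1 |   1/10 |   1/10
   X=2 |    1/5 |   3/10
H(X,Y) = 0.7365, H(X) = 0.4472, H(Y|X) = 0.2893 (all in dits)

Chain rule: H(X,Y) = H(X) + H(Y|X)

Left side — joint entropy directly:
H(X,Y) = -Σ p(x,y) log p(x,y) = 0.7365 dits

Right side — compute H(Y|X) from the conditional distributions:
P(X) = (3/10, 1/5, 1/2), so H(X) = 0.4472 dits
H(Y|X) = Σ_x P(X=x) · H(Y|X=x):
  P(Y|X=0) = (1/3, 2/3), H(Y|X=0) = 0.2764, weight P(X=0) = 3/10
  P(Y|X=1) = (1/2, 1/2), H(Y|X=1) = 0.3010, weight P(X=1) = 1/5
  P(Y|X=2) = (2/5, 3/5), H(Y|X=2) = 0.2923, weight P(X=2) = 1/2
H(Y|X) = 0.2893 dits

H(X) + H(Y|X) = 0.4472 + 0.2893 = 0.7365 dits

Both sides equal 0.7365 dits. ✓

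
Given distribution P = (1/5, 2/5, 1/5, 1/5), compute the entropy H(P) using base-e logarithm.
1.3322 nats

Shannon entropy is H(X) = -Σ p(x) log p(x).

For P = (1/5, 2/5, 1/5, 1/5):
H = -1/5 × log_e(1/5) -2/5 × log_e(2/5) -1/5 × log_e(1/5) -1/5 × log_e(1/5)
H = 1.3322 nats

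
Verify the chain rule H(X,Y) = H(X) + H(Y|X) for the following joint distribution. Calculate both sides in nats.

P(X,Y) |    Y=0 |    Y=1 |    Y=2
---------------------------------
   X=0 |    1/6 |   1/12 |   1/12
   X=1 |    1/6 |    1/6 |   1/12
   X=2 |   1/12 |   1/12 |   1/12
H(X,Y) = 2.1383, H(X) = 1.0776, H(Y|X) = 1.0608 (all in nats)

Chain rule: H(X,Y) = H(X) + H(Y|X)

Left side — joint entropy directly:
H(X,Y) = -Σ p(x,y) log p(x,y) = 2.1383 nats

Right side — compute H(Y|X) from the conditional distributions:
P(X) = (1/3, 5/12, 1/4), so H(X) = 1.0776 nats
H(Y|X) = Σ_x P(X=x) · H(Y|X=x):
  P(Y|X=0) = (1/2, 1/4, 1/4), H(Y|X=0) = 1.0397, weight P(X=0) = 1/3
  P(Y|X=1) = (2/5, 2/5, 1/5), H(Y|X=1) = 1.0549, weight P(X=1) = 5/12
  P(Y|X=2) = (1/3, 1/3, 1/3), H(Y|X=2) = 1.0986, weight P(X=2) = 1/4
H(Y|X) = 1.0608 nats

H(X) + H(Y|X) = 1.0776 + 1.0608 = 2.1383 nats

Both sides equal 2.1383 nats. ✓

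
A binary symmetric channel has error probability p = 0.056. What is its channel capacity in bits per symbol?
0.6886 bits

For a binary symmetric channel (BSC) with error probability p:
Capacity C = 1 - H(p) bits per symbol

where H(p) = -p log₂(p) - (1-p) log₂(1-p) is the binary entropy function.

H(0.056) = 0.3114 bits
C = 1 - 0.3114 = 0.6886 bits per symbol

This means we can reliably transmit up to 0.6886 bits of information per channel use.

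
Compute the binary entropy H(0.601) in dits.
0.2921 dits

The binary entropy function is:
H(p) = -p log(p) - (1-p) log(1-p)

H(0.601) = -0.601 × log_10(0.601) - 0.399 × log_10(0.399)
H(0.601) = 0.2921 dits

Note: Binary entropy is maximized at p=0.5 (H=1 bit) and minimized at p=0 or p=1 (H=0).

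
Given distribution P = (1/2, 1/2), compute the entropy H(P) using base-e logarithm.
0.6931 nats

Shannon entropy is H(X) = -Σ p(x) log p(x).

For P = (1/2, 1/2):
H = -1/2 × log_e(1/2) -1/2 × log_e(1/2)
H = 0.6931 nats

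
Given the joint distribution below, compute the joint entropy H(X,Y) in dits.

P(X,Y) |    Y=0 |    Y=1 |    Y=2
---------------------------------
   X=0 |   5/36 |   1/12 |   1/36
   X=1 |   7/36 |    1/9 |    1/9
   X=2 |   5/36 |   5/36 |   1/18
0.9105 dits

Joint entropy is H(X,Y) = -Σ_{x,y} p(x,y) log p(x,y).

Summing over all non-zero entries:
H(X,Y) = -[5/36·log_10(5/36) + 1/12·log_10(1/12) + 1/36·log_10(1/36) + 7/36·log_10(7/36) + 1/9·log_10(1/9) + 1/9·log_10(1/9) + 5/36·log_10(5/36) + 5/36·log_10(5/36) + 1/18·log_10(1/18)]
H(X,Y) = 0.9105 dits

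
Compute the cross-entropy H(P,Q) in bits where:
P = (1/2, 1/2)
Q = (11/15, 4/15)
1.1772 bits

Cross-entropy: H(P,Q) = -Σ p(x) log q(x)

Alternatively: H(P,Q) = H(P) + D_KL(P||Q)
H(P) = 1.0000 bits
D_KL(P||Q) = 0.1772 bits

H(P,Q) = 1.0000 + 0.1772 = 1.1772 bits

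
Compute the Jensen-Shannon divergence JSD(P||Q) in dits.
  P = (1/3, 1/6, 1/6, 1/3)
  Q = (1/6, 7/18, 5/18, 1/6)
0.0253 dits

Jensen-Shannon divergence is:
JSD(P||Q) = 0.5 × D_KL(P||M) + 0.5 × D_KL(Q||M)
where M = 0.5 × (P + Q) is the mixture distribution.

M = 0.5 × (1/3, 1/6, 1/6, 1/3) + 0.5 × (1/6, 7/18, 5/18, 1/6) = (1/4, 5/18, 2/9, 1/4)

D_KL(P||M) = 0.0255 dits
D_KL(Q||M) = 0.0250 dits

JSD(P||Q) = 0.5 × 0.0255 + 0.5 × 0.0250 = 0.0253 dits

Unlike KL divergence, JSD is symmetric and bounded: 0 ≤ JSD ≤ log(2).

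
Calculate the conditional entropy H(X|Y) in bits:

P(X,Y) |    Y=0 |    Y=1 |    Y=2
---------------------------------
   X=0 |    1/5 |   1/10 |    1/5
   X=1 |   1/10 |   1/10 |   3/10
0.9610 bits

Using the chain rule: H(X|Y) = H(X,Y) - H(Y)

First, compute H(X,Y) = 2.4464 bits

Marginal P(Y) = (3/10, 1/5, 1/2)
H(Y) = 1.4855 bits

H(X|Y) = H(X,Y) - H(Y) = 2.4464 - 1.4855 = 0.9610 bits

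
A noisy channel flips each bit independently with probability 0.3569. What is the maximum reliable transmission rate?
0.0599 bits

For a binary symmetric channel (BSC) with error probability p:
Capacity C = 1 - H(p) bits per symbol

where H(p) = -p log₂(p) - (1-p) log₂(1-p) is the binary entropy function.

H(0.3569) = 0.9401 bits
C = 1 - 0.9401 = 0.0599 bits per symbol

This means we can reliably transmit up to 0.0599 bits of information per channel use.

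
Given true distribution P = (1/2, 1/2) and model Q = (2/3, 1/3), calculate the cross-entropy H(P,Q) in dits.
0.3266 dits

Cross-entropy: H(P,Q) = -Σ p(x) log q(x)

Alternatively: H(P,Q) = H(P) + D_KL(P||Q)
H(P) = 0.3010 dits
D_KL(P||Q) = 0.0256 dits

H(P,Q) = 0.3010 + 0.0256 = 0.3266 dits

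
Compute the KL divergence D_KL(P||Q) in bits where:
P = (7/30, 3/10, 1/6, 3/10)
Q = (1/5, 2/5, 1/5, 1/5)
0.0590 bits

KL divergence: D_KL(P||Q) = Σ p(x) log(p(x)/q(x))

Computing term by term:
  x=0: 7/30 × log_2[(7/30)/(1/5)] = 7/30 × 0.2224 = 0.0519
  x=1: 3/10 × log_2[(3/10)/(2/5)] = 3/10 × -0.4150 = -0.1245
  x=2: 1/6 × log_2[(1/6)/(1/5)] = 1/6 × -0.2630 = -0.0438
  x=3: 3/10 × log_2[(3/10)/(1/5)] = 3/10 × 0.5850 = 0.1755

D_KL(P||Q) = 0.0590 bits

Note: KL divergence is always non-negative and equals 0 iff P = Q.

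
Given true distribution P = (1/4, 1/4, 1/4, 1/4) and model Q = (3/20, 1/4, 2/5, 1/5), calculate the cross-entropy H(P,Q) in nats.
1.4523 nats

Cross-entropy: H(P,Q) = -Σ p(x) log q(x)

Alternatively: H(P,Q) = H(P) + D_KL(P||Q)
H(P) = 1.3863 nats
D_KL(P||Q) = 0.0660 nats

H(P,Q) = 1.3863 + 0.0660 = 1.4523 nats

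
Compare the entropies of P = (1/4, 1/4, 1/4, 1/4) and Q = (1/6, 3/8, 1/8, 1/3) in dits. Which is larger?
P

Computing entropies in dits:
H(P) = 0.6021
H(Q) = 0.5614

Distribution P has higher entropy.

Intuition: The distribution closer to uniform (more spread out) has higher entropy.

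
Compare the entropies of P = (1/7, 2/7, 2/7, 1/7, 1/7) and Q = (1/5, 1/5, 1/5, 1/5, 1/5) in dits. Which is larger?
Q

Computing entropies in dits:
H(P) = 0.6731
H(Q) = 0.6990

Distribution Q has higher entropy.

Intuition: The distribution closer to uniform (more spread out) has higher entropy.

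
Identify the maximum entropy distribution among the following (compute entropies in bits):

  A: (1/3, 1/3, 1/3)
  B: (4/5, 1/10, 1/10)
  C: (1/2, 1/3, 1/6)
A

For a discrete distribution over n outcomes, entropy is maximized by the uniform distribution.

Computing entropies:
H(A) = 1.5850 bits
H(B) = 0.9219 bits
H(C) = 1.4591 bits

The uniform distribution (where all probabilities equal 1/3) achieves the maximum entropy of log_2(3) = 1.5850 bits.

Distribution A has the highest entropy.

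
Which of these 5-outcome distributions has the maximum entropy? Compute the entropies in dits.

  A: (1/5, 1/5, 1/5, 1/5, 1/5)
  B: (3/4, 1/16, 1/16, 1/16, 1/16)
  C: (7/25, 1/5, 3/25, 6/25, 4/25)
A

For a discrete distribution over n outcomes, entropy is maximized by the uniform distribution.

Computing entropies:
H(A) = 0.6990 dits
H(B) = 0.3947 dits
H(C) = 0.6812 dits

The uniform distribution (where all probabilities equal 1/5) achieves the maximum entropy of log_10(5) = 0.6990 dits.

Distribution A has the highest entropy.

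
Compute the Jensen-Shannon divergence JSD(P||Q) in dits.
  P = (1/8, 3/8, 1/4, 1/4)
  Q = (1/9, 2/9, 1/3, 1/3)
0.0070 dits

Jensen-Shannon divergence is:
JSD(P||Q) = 0.5 × D_KL(P||M) + 0.5 × D_KL(Q||M)
where M = 0.5 × (P + Q) is the mixture distribution.

M = 0.5 × (1/8, 3/8, 1/4, 1/4) + 0.5 × (1/9, 2/9, 1/3, 1/3) = (0.118056, 0.298611, 7/24, 7/24)

D_KL(P||M) = 0.0067 dits
D_KL(Q||M) = 0.0072 dits

JSD(P||Q) = 0.5 × 0.0067 + 0.5 × 0.0072 = 0.0070 dits

Unlike KL divergence, JSD is symmetric and bounded: 0 ≤ JSD ≤ log(2).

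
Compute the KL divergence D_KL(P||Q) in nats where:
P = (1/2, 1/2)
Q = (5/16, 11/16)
0.0758 nats

KL divergence: D_KL(P||Q) = Σ p(x) log(p(x)/q(x))

Computing term by term:
  x=0: 1/2 × log_e[(1/2)/(5/16)] = 1/2 × 0.4700 = 0.2350
  x=1: 1/2 × log_e[(1/2)/(11/16)] = 1/2 × -0.3185 = -0.1592

D_KL(P||Q) = 0.0758 nats

Note: KL divergence is always non-negative and equals 0 iff P = Q.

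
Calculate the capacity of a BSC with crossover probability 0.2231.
0.2342 bits

For a binary symmetric channel (BSC) with error probability p:
Capacity C = 1 - H(p) bits per symbol

where H(p) = -p log₂(p) - (1-p) log₂(1-p) is the binary entropy function.

H(0.2231) = 0.7658 bits
C = 1 - 0.7658 = 0.2342 bits per symbol

This means we can reliably transmit up to 0.2342 bits of information per channel use.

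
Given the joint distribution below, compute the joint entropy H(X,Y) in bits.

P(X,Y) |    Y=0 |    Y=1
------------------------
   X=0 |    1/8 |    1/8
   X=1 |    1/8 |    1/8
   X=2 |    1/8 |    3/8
2.4056 bits

Joint entropy is H(X,Y) = -Σ_{x,y} p(x,y) log p(x,y).

Summing over all non-zero entries:
H(X,Y) = -[1/8·log_2(1/8) + 1/8·log_2(1/8) + 1/8·log_2(1/8) + 1/8·log_2(1/8) + 1/8·log_2(1/8) + 3/8·log_2(3/8)]
H(X,Y) = 2.4056 bits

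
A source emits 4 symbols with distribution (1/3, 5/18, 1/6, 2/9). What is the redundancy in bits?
0.0453 bits

Redundancy measures how far a source is from maximum entropy:
R = H_max - H(X)

Maximum entropy for 4 symbols: H_max = log_2(4) = 2.0000 bits
Actual entropy: H(X) = 1.9547 bits
Redundancy: R = 2.0000 - 1.9547 = 0.0453 bits

This redundancy represents potential for compression: the source could be compressed by 0.0453 bits per symbol.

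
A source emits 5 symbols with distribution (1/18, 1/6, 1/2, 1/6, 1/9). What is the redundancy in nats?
0.2609 nats

Redundancy measures how far a source is from maximum entropy:
R = H_max - H(X)

Maximum entropy for 5 symbols: H_max = log_e(5) = 1.6094 nats
Actual entropy: H(X) = 1.3485 nats
Redundancy: R = 1.6094 - 1.3485 = 0.2609 nats

This redundancy represents potential for compression: the source could be compressed by 0.2609 nats per symbol.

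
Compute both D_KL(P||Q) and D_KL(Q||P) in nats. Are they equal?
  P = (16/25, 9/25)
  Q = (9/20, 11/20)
D_KL(P||Q) = 0.0728, D_KL(Q||P) = 0.0746

KL divergence is not symmetric: D_KL(P||Q) ≠ D_KL(Q||P) in general.

D_KL(P||Q) = 0.0728 nats
D_KL(Q||P) = 0.0746 nats

No, they are not equal!

This asymmetry is why KL divergence is not a true distance metric.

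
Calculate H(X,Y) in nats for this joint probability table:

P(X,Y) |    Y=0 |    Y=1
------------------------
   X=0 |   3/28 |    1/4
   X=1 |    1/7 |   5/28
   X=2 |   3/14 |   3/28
1.7409 nats

Joint entropy is H(X,Y) = -Σ_{x,y} p(x,y) log p(x,y).

Summing over all non-zero entries:
H(X,Y) = -[3/28·log_e(3/28) + 1/4·log_e(1/4) + 1/7·log_e(1/7) + 5/28·log_e(5/28) + 3/14·log_e(3/14) + 3/28·log_e(3/28)]
H(X,Y) = 1.7409 nats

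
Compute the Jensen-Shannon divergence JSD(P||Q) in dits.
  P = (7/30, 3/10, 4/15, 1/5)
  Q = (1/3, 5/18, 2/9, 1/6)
0.0028 dits

Jensen-Shannon divergence is:
JSD(P||Q) = 0.5 × D_KL(P||M) + 0.5 × D_KL(Q||M)
where M = 0.5 × (P + Q) is the mixture distribution.

M = 0.5 × (7/30, 3/10, 4/15, 1/5) + 0.5 × (1/3, 5/18, 2/9, 1/6) = (0.283333, 0.288889, 0.244444, 0.183333)

D_KL(P||M) = 0.0029 dits
D_KL(Q||M) = 0.0027 dits

JSD(P||Q) = 0.5 × 0.0029 + 0.5 × 0.0027 = 0.0028 dits

Unlike KL divergence, JSD is symmetric and bounded: 0 ≤ JSD ≤ log(2).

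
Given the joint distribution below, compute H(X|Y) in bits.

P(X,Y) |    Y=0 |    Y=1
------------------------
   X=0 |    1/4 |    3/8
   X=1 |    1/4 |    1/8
0.9056 bits

Using the chain rule: H(X|Y) = H(X,Y) - H(Y)

First, compute H(X,Y) = 1.9056 bits

Marginal P(Y) = (1/2, 1/2)
H(Y) = 1.0000 bits

H(X|Y) = H(X,Y) - H(Y) = 1.9056 - 1.0000 = 0.9056 bits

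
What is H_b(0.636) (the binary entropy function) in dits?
0.2848 dits

The binary entropy function is:
H(p) = -p log(p) - (1-p) log(1-p)

H(0.636) = -0.636 × log_10(0.636) - 0.364 × log_10(0.364)
H(0.636) = 0.2848 dits

Note: Binary entropy is maximized at p=0.5 (H=1 bit) and minimized at p=0 or p=1 (H=0).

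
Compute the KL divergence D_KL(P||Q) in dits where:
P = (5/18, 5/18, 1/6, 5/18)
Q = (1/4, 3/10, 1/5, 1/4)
0.0029 dits

KL divergence: D_KL(P||Q) = Σ p(x) log(p(x)/q(x))

Computing term by term:
  x=0: 5/18 × log_10[(5/18)/(1/4)] = 5/18 × 0.0458 = 0.0127
  x=1: 5/18 × log_10[(5/18)/(3/10)] = 5/18 × -0.0334 = -0.0093
  x=2: 1/6 × log_10[(1/6)/(1/5)] = 1/6 × -0.0792 = -0.0132
  x=3: 5/18 × log_10[(5/18)/(1/4)] = 5/18 × 0.0458 = 0.0127

D_KL(P||Q) = 0.0029 dits

Note: KL divergence is always non-negative and equals 0 iff P = Q.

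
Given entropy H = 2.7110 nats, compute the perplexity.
15.0443

Perplexity is e^H (or exp(H) for natural log).

H = 2.7110 nats
Perplexity = e^2.7110 = 15.0443

Interpretation: The model's uncertainty is equivalent to choosing uniformly among 15.0 options.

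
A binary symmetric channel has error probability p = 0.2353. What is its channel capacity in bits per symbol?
0.2129 bits

For a binary symmetric channel (BSC) with error probability p:
Capacity C = 1 - H(p) bits per symbol

where H(p) = -p log₂(p) - (1-p) log₂(1-p) is the binary entropy function.

H(0.2353) = 0.7871 bits
C = 1 - 0.7871 = 0.2129 bits per symbol

This means we can reliably transmit up to 0.2129 bits of information per channel use.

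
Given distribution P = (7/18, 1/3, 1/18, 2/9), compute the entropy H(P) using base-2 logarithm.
1.7721 bits

Shannon entropy is H(X) = -Σ p(x) log p(x).

For P = (7/18, 1/3, 1/18, 2/9):
H = -7/18 × log_2(7/18) -1/3 × log_2(1/3) -1/18 × log_2(1/18) -2/9 × log_2(2/9)
H = 1.7721 bits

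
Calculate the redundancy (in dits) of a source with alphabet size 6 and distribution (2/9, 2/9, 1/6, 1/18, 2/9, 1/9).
0.0372 dits

Redundancy measures how far a source is from maximum entropy:
R = H_max - H(X)

Maximum entropy for 6 symbols: H_max = log_10(6) = 0.7782 dits
Actual entropy: H(X) = 0.7409 dits
Redundancy: R = 0.7782 - 0.7409 = 0.0372 dits

This redundancy represents potential for compression: the source could be compressed by 0.0372 dits per symbol.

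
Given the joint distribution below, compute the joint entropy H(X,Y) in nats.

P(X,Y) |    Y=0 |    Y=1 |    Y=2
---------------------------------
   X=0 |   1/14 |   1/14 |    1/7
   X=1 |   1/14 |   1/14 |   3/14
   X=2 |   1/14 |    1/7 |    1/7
2.1066 nats

Joint entropy is H(X,Y) = -Σ_{x,y} p(x,y) log p(x,y).

Summing over all non-zero entries:
H(X,Y) = -[1/14·log_e(1/14) + 1/14·log_e(1/14) + 1/7·log_e(1/7) + 1/14·log_e(1/14) + 1/14·log_e(1/14) + 3/14·log_e(3/14) + 1/14·log_e(1/14) + 1/7·log_e(1/7) + 1/7·log_e(1/7)]
H(X,Y) = 2.1066 nats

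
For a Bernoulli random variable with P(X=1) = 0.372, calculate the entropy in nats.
0.6600 nats

The binary entropy function is:
H(p) = -p log(p) - (1-p) log(1-p)

H(0.372) = -0.372 × log_e(0.372) - 0.628 × log_e(0.628)
H(0.372) = 0.6600 nats

Note: Binary entropy is maximized at p=0.5 (H=1 bit) and minimized at p=0 or p=1 (H=0).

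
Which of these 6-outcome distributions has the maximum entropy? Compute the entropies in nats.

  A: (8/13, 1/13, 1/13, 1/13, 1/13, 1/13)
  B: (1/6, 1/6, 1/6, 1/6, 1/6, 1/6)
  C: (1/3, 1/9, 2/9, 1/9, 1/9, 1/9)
B

For a discrete distribution over n outcomes, entropy is maximized by the uniform distribution.

Computing entropies:
H(A) = 1.2853 nats
H(B) = 1.7918 nats
H(C) = 1.6770 nats

The uniform distribution (where all probabilities equal 1/6) achieves the maximum entropy of log_e(6) = 1.7918 nats.

Distribution B has the highest entropy.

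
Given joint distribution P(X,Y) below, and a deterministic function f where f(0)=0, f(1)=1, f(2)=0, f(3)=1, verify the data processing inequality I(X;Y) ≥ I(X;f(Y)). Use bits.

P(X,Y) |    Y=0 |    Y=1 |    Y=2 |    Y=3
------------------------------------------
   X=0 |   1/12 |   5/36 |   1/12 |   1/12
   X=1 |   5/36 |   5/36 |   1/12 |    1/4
I(X;Y) = 0.0371, I(X;f(Y)) = 0.0030, inequality holds: 0.0371 ≥ 0.0030

Data Processing Inequality: For any Markov chain X → Y → Z, we have I(X;Y) ≥ I(X;Z).

Here Z = f(Y) is a deterministic function of Y, forming X → Y → Z.

Original I(X;Y) = 0.0371 bits

After applying f:
P(X,Z) where Z=f(Y):
- P(X,Z=0) = P(X,Y=0) + P(X,Y=2)
- P(X,Z=1) = P(X,Y=1) + P(X,Y=3)

I(X;Z) = I(X;f(Y)) = 0.0030 bits

Verification: 0.0371 ≥ 0.0030 ✓

Information cannot be created by processing; the function f can only lose information about X.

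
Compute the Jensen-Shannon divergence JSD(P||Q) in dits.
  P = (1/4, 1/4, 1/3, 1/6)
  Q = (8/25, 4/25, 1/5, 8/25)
0.0121 dits

Jensen-Shannon divergence is:
JSD(P||Q) = 0.5 × D_KL(P||M) + 0.5 × D_KL(Q||M)
where M = 0.5 × (P + Q) is the mixture distribution.

M = 0.5 × (1/4, 1/4, 1/3, 1/6) + 0.5 × (8/25, 4/25, 1/5, 8/25) = (0.285, 0.205, 4/15, 0.243333)

D_KL(P||M) = 0.0122 dits
D_KL(Q||M) = 0.0120 dits

JSD(P||Q) = 0.5 × 0.0122 + 0.5 × 0.0120 = 0.0121 dits

Unlike KL divergence, JSD is symmetric and bounded: 0 ≤ JSD ≤ log(2).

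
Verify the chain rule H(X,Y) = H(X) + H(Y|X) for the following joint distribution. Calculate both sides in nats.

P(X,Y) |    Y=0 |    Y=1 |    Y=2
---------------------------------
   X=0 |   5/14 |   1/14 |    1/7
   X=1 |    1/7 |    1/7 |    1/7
H(X,Y) = 1.6682, H(X) = 0.6829, H(Y|X) = 0.9853 (all in nats)

Chain rule: H(X,Y) = H(X) + H(Y|X)

Left side — joint entropy directly:
H(X,Y) = -Σ p(x,y) log p(x,y) = 1.6682 nats

Right side — compute H(Y|X) from the conditional distributions:
P(X) = (4/7, 3/7), so H(X) = 0.6829 nats
H(Y|X) = Σ_x P(X=x) · H(Y|X=x):
  P(Y|X=0) = (5/8, 1/8, 1/4), H(Y|X=0) = 0.9003, weight P(X=0) = 4/7
  P(Y|X=1) = (1/3, 1/3, 1/3), H(Y|X=1) = 1.0986, weight P(X=1) = 3/7
H(Y|X) = 0.9853 nats

H(X) + H(Y|X) = 0.6829 + 0.9853 = 1.6682 nats

Both sides equal 1.6682 nats. ✓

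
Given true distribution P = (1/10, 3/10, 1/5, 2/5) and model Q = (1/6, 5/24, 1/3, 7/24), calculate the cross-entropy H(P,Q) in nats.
1.3623 nats

Cross-entropy: H(P,Q) = -Σ p(x) log q(x)

Alternatively: H(P,Q) = H(P) + D_KL(P||Q)
H(P) = 1.2799 nats
D_KL(P||Q) = 0.0825 nats

H(P,Q) = 1.2799 + 0.0825 = 1.3623 nats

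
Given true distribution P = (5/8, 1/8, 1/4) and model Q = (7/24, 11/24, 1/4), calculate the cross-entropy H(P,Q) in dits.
0.5273 dits

Cross-entropy: H(P,Q) = -Σ p(x) log q(x)

Alternatively: H(P,Q) = H(P) + D_KL(P||Q)
H(P) = 0.3910 dits
D_KL(P||Q) = 0.1363 dits

H(P,Q) = 0.3910 + 0.1363 = 0.5273 dits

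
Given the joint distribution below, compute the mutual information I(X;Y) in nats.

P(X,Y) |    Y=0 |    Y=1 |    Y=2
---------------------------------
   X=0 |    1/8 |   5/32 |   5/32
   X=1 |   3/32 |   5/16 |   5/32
0.0210 nats

Mutual information: I(X;Y) = H(X) + H(Y) - H(X,Y)

Marginals:
P(X) = (7/16, 9/16), H(X) = 0.6853 nats
P(Y) = (7/32, 15/32, 5/16), H(Y) = 1.0511 nats

Joint entropy: H(X,Y) = 1.7155 nats

I(X;Y) = 0.6853 + 1.0511 - 1.7155 = 0.0210 nats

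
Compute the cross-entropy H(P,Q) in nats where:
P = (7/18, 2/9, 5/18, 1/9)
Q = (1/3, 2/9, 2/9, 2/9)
1.3464 nats

Cross-entropy: H(P,Q) = -Σ p(x) log q(x)

Alternatively: H(P,Q) = H(P) + D_KL(P||Q)
H(P) = 1.3015 nats
D_KL(P||Q) = 0.0449 nats

H(P,Q) = 1.3015 + 0.0449 = 1.3464 nats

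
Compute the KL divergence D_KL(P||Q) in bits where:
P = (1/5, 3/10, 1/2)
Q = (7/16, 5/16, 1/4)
0.2565 bits

KL divergence: D_KL(P||Q) = Σ p(x) log(p(x)/q(x))

Computing term by term:
  x=0: 1/5 × log_2[(1/5)/(7/16)] = 1/5 × -1.1293 = -0.2259
  x=1: 3/10 × log_2[(3/10)/(5/16)] = 3/10 × -0.0589 = -0.0177
  x=2: 1/2 × log_2[(1/2)/(1/4)] = 1/2 × 1.0000 = 0.5000

D_KL(P||Q) = 0.2565 bits

Note: KL divergence is always non-negative and equals 0 iff P = Q.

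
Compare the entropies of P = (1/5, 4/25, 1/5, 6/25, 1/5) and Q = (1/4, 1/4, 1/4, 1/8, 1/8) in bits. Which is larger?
P

Computing entropies in bits:
H(P) = 2.3103
H(Q) = 2.2500

Distribution P has higher entropy.

Intuition: The distribution closer to uniform (more spread out) has higher entropy.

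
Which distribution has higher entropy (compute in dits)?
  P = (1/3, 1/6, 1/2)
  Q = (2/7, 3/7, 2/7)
Q

Computing entropies in dits:
H(P) = 0.4392
H(Q) = 0.4686

Distribution Q has higher entropy.

Intuition: The distribution closer to uniform (more spread out) has higher entropy.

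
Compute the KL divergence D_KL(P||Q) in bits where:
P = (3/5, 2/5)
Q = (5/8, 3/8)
0.0019 bits

KL divergence: D_KL(P||Q) = Σ p(x) log(p(x)/q(x))

Computing term by term:
  x=0: 3/5 × log_2[(3/5)/(5/8)] = 3/5 × -0.0589 = -0.0353
  x=1: 2/5 × log_2[(2/5)/(3/8)] = 2/5 × 0.0931 = 0.0372

D_KL(P||Q) = 0.0019 bits

Note: KL divergence is always non-negative and equals 0 iff P = Q.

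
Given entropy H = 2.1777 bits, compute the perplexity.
4.5243

Perplexity is 2^H (or exp(H) for natural log).

H = 2.1777 bits
Perplexity = 2^2.1777 = 4.5243

Interpretation: The model's uncertainty is equivalent to choosing uniformly among 4.5 options.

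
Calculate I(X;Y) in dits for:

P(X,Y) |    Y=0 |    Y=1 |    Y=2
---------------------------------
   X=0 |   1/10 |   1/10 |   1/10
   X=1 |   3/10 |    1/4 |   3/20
0.0036 dits

Mutual information: I(X;Y) = H(X) + H(Y) - H(X,Y)

Marginals:
P(X) = (3/10, 7/10), H(X) = 0.2653 dits
P(Y) = (2/5, 7/20, 1/4), H(Y) = 0.4693 dits

Joint entropy: H(X,Y) = 0.7310 dits

I(X;Y) = 0.2653 + 0.4693 - 0.7310 = 0.0036 dits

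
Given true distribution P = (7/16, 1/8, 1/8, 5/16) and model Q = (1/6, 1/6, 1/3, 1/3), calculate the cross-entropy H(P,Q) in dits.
0.6465 dits

Cross-entropy: H(P,Q) = -Σ p(x) log q(x)

Alternatively: H(P,Q) = H(P) + D_KL(P||Q)
H(P) = 0.5407 dits
D_KL(P||Q) = 0.1057 dits

H(P,Q) = 0.5407 + 0.1057 = 0.6465 dits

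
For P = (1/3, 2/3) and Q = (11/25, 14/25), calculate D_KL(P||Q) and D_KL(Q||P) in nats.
D_KL(P||Q) = 0.0237, D_KL(Q||P) = 0.0245

KL divergence is not symmetric: D_KL(P||Q) ≠ D_KL(Q||P) in general.

D_KL(P||Q) = 0.0237 nats
D_KL(Q||P) = 0.0245 nats

No, they are not equal!

This asymmetry is why KL divergence is not a true distance metric.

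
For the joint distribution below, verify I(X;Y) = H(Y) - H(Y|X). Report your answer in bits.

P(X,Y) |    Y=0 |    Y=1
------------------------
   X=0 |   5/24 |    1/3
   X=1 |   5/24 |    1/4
I(X;Y) = 0.0036 bits

Mutual information has multiple equivalent forms:
- I(X;Y) = H(X) - H(X|Y)
- I(X;Y) = H(Y) - H(Y|X)
- I(X;Y) = H(X) + H(Y) - H(X,Y)

Computing all quantities:
H(X) = 0.9950, H(Y) = 0.9799, H(X,Y) = 1.9713
H(X|Y) = 0.9914, H(Y|X) = 0.9763

Verification:
H(X) - H(X|Y) = 0.9950 - 0.9914 = 0.0036
H(Y) - H(Y|X) = 0.9799 - 0.9763 = 0.0036
H(X) + H(Y) - H(X,Y) = 0.9950 + 0.9799 - 1.9713 = 0.0036

All forms give I(X;Y) = 0.0036 bits. ✓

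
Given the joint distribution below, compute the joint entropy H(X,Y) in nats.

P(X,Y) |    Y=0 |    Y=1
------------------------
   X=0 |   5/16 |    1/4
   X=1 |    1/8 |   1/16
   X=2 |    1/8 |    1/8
1.6631 nats

Joint entropy is H(X,Y) = -Σ_{x,y} p(x,y) log p(x,y).

Summing over all non-zero entries:
H(X,Y) = -[5/16·log_e(5/16) + 1/4·log_e(1/4) + 1/8·log_e(1/8) + 1/16·log_e(1/16) + 1/8·log_e(1/8) + 1/8·log_e(1/8)]
H(X,Y) = 1.6631 nats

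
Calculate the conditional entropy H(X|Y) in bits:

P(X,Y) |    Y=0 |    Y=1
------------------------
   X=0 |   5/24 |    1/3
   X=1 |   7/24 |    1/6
0.9491 bits

Using the chain rule: H(X|Y) = H(X,Y) - H(Y)

First, compute H(X,Y) = 1.9491 bits

Marginal P(Y) = (1/2, 1/2)
H(Y) = 1.0000 bits

H(X|Y) = H(X,Y) - H(Y) = 1.9491 - 1.0000 = 0.9491 bits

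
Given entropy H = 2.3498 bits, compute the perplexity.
5.0975

Perplexity is 2^H (or exp(H) for natural log).

H = 2.3498 bits
Perplexity = 2^2.3498 = 5.0975

Interpretation: The model's uncertainty is equivalent to choosing uniformly among 5.1 options.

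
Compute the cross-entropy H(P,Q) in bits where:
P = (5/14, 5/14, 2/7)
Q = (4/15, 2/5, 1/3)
1.6060 bits

Cross-entropy: H(P,Q) = -Σ p(x) log q(x)

Alternatively: H(P,Q) = H(P) + D_KL(P||Q)
H(P) = 1.5774 bits
D_KL(P||Q) = 0.0286 bits

H(P,Q) = 1.5774 + 0.0286 = 1.6060 bits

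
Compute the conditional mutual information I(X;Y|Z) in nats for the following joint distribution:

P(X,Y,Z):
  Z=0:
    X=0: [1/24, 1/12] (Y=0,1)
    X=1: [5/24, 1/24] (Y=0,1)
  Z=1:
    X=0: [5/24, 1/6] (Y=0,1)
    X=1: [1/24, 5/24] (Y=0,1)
0.0969 nats

Conditional mutual information: I(X;Y|Z) = H(X|Z) + H(Y|Z) - H(X,Y|Z)

H(Z) = 0.6616
H(X,Z) = 1.3209 → H(X|Z) = 0.6593
H(Y,Z) = 1.3209 → H(Y|Z) = 0.6593
H(X,Y,Z) = 1.8833 → H(X,Y|Z) = 1.2218

I(X;Y|Z) = 0.6593 + 0.6593 - 1.2218 = 0.0969 nats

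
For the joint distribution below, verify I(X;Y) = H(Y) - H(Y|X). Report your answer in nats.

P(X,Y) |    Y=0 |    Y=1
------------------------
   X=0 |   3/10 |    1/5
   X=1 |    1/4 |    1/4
I(X;Y) = 0.0051 nats

Mutual information has multiple equivalent forms:
- I(X;Y) = H(X) - H(X|Y)
- I(X;Y) = H(Y) - H(Y|X)
- I(X;Y) = H(X) + H(Y) - H(X,Y)

Computing all quantities:
H(X) = 0.6931, H(Y) = 0.6881, H(X,Y) = 1.3762
H(X|Y) = 0.6881, H(Y|X) = 0.6831

Verification:
H(X) - H(X|Y) = 0.6931 - 0.6881 = 0.0051
H(Y) - H(Y|X) = 0.6881 - 0.6831 = 0.0051
H(X) + H(Y) - H(X,Y) = 0.6931 + 0.6881 - 1.3762 = 0.0051

All forms give I(X;Y) = 0.0051 nats. ✓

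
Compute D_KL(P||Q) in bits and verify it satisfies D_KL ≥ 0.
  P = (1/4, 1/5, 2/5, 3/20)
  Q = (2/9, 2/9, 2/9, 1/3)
0.1785 bits

KL divergence satisfies the Gibbs inequality: D_KL(P||Q) ≥ 0 for all distributions P, Q.

D_KL(P||Q) = Σ p(x) log(p(x)/q(x))
Term by term:
  x=0: 1/4 × log_2[(1/4)/(2/9)] = 0.0425
  x=1: 1/5 × log_2[(1/5)/(2/9)] = -0.0304
  x=2: 2/5 × log_2[(2/5)/(2/9)] = 0.3392
  x=3: 3/20 × log_2[(3/20)/(1/3)] = -0.1728
D_KL(P||Q) = 0.1785 bits

D_KL(P||Q) = 0.1785 ≥ 0 ✓

This non-negativity is a fundamental property: relative entropy cannot be negative because it measures how different Q is from P.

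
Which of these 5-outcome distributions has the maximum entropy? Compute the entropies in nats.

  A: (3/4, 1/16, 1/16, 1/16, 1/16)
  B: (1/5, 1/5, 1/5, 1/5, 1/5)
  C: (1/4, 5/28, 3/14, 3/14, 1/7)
B

For a discrete distribution over n outcomes, entropy is maximized by the uniform distribution.

Computing entropies:
H(A) = 0.9089 nats
H(B) = 1.6094 nats
H(C) = 1.5924 nats

The uniform distribution (where all probabilities equal 1/5) achieves the maximum entropy of log_e(5) = 1.6094 nats.

Distribution B has the highest entropy.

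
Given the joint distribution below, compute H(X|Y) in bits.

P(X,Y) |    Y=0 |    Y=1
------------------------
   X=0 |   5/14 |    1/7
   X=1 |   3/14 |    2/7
0.9389 bits

Using the chain rule: H(X|Y) = H(X,Y) - H(Y)

First, compute H(X,Y) = 1.9242 bits

Marginal P(Y) = (4/7, 3/7)
H(Y) = 0.9852 bits

H(X|Y) = H(X,Y) - H(Y) = 1.9242 - 0.9852 = 0.9389 bits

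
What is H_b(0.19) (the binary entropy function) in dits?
0.2112 dits

The binary entropy function is:
H(p) = -p log(p) - (1-p) log(1-p)

H(0.19) = -0.19 × log_10(0.19) - 0.81 × log_10(0.81)
H(0.19) = 0.2112 dits

Note: Binary entropy is maximized at p=0.5 (H=1 bit) and minimized at p=0 or p=1 (H=0).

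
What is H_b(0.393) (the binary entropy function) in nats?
0.6701 nats

The binary entropy function is:
H(p) = -p log(p) - (1-p) log(1-p)

H(0.393) = -0.393 × log_e(0.393) - 0.607 × log_e(0.607)
H(0.393) = 0.6701 nats

Note: Binary entropy is maximized at p=0.5 (H=1 bit) and minimized at p=0 or p=1 (H=0).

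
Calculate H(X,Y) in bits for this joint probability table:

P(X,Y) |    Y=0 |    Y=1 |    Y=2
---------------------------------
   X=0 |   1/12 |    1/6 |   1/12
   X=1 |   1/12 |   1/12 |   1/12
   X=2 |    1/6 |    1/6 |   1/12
3.0850 bits

Joint entropy is H(X,Y) = -Σ_{x,y} p(x,y) log p(x,y).

Summing over all non-zero entries:
H(X,Y) = -[1/12·log_2(1/12) + 1/6·log_2(1/6) + 1/12·log_2(1/12) + 1/12·log_2(1/12) + 1/12·log_2(1/12) + 1/12·log_2(1/12) + 1/6·log_2(1/6) + 1/6·log_2(1/6) + 1/12·log_2(1/12)]
H(X,Y) = 3.0850 bits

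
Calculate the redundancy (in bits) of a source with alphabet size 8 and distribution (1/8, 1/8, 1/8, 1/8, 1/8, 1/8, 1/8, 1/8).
0.0000 bits

Redundancy measures how far a source is from maximum entropy:
R = H_max - H(X)

Maximum entropy for 8 symbols: H_max = log_2(8) = 3.0000 bits
Actual entropy: H(X) = 3.0000 bits
Redundancy: R = 3.0000 - 3.0000 = 0.0000 bits

This redundancy represents potential for compression: the source could be compressed by 0.0000 bits per symbol.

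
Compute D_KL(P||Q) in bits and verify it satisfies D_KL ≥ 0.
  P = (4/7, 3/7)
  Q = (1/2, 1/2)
0.0148 bits

KL divergence satisfies the Gibbs inequality: D_KL(P||Q) ≥ 0 for all distributions P, Q.

D_KL(P||Q) = Σ p(x) log(p(x)/q(x))
Term by term:
  x=0: 4/7 × log_2[(4/7)/(1/2)] = 0.1101
  x=1: 3/7 × log_2[(3/7)/(1/2)] = -0.0953
D_KL(P||Q) = 0.0148 bits

D_KL(P||Q) = 0.0148 ≥ 0 ✓

This non-negativity is a fundamental property: relative entropy cannot be negative because it measures how different Q is from P.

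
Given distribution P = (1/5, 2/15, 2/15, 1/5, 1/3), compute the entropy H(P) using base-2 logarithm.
2.2323 bits

Shannon entropy is H(X) = -Σ p(x) log p(x).

For P = (1/5, 2/15, 2/15, 1/5, 1/3):
H = -1/5 × log_2(1/5) -2/15 × log_2(2/15) -2/15 × log_2(2/15) -1/5 × log_2(1/5) -1/3 × log_2(1/3)
H = 2.2323 bits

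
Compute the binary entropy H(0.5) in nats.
0.6931 nats

The binary entropy function is:
H(p) = -p log(p) - (1-p) log(1-p)

H(0.5) = -0.5 × log_e(0.5) - 0.5 × log_e(0.5)
H(0.5) = 0.6931 nats

Note: Binary entropy is maximized at p=0.5 (H=1 bit) and minimized at p=0 or p=1 (H=0).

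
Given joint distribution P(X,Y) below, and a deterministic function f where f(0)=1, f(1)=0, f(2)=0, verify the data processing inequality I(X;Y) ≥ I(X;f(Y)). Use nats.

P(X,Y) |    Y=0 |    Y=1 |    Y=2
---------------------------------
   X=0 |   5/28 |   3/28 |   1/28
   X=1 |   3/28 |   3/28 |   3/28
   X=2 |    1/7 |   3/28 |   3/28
I(X;Y) = 0.0314, I(X;f(Y)) = 0.0171, inequality holds: 0.0314 ≥ 0.0171

Data Processing Inequality: For any Markov chain X → Y → Z, we have I(X;Y) ≥ I(X;Z).

Here Z = f(Y) is a deterministic function of Y, forming X → Y → Z.

Original I(X;Y) = 0.0314 nats

After applying f:
P(X,Z) where Z=f(Y):
- P(X,Z=0) = P(X,Y=1) + P(X,Y=2)
- P(X,Z=1) = P(X,Y=0)

I(X;Z) = I(X;f(Y)) = 0.0171 nats

Verification: 0.0314 ≥ 0.0171 ✓

Information cannot be created by processing; the function f can only lose information about X.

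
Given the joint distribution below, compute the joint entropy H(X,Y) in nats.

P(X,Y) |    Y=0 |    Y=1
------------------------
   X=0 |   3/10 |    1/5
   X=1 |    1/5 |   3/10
1.3662 nats

Joint entropy is H(X,Y) = -Σ_{x,y} p(x,y) log p(x,y).

Summing over all non-zero entries:
H(X,Y) = -[3/10·log_e(3/10) + 1/5·log_e(1/5) + 1/5·log_e(1/5) + 3/10·log_e(3/10)]
H(X,Y) = 1.3662 nats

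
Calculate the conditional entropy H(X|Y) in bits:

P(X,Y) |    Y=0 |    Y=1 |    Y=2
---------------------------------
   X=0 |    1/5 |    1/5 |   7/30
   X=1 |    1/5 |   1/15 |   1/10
0.9101 bits

Using the chain rule: H(X|Y) = H(X,Y) - H(Y)

First, compute H(X,Y) = 2.4757 bits

Marginal P(Y) = (2/5, 4/15, 1/3)
H(Y) = 1.5656 bits

H(X|Y) = H(X,Y) - H(Y) = 2.4757 - 1.5656 = 0.9101 bits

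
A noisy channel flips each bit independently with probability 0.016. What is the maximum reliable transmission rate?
0.8816 bits

For a binary symmetric channel (BSC) with error probability p:
Capacity C = 1 - H(p) bits per symbol

where H(p) = -p log₂(p) - (1-p) log₂(1-p) is the binary entropy function.

H(0.016) = 0.1184 bits
C = 1 - 0.1184 = 0.8816 bits per symbol

This means we can reliably transmit up to 0.8816 bits of information per channel use.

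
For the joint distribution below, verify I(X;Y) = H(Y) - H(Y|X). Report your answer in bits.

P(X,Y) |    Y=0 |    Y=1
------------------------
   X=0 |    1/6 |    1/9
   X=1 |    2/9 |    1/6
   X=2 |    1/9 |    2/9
I(X;Y) = 0.0410 bits

Mutual information has multiple equivalent forms:
- I(X;Y) = H(X) - H(X|Y)
- I(X;Y) = H(Y) - H(Y|X)
- I(X;Y) = H(X) + H(Y) - H(X,Y)

Computing all quantities:
H(X) = 1.5715, H(Y) = 1.0000, H(X,Y) = 2.5305
H(X|Y) = 1.5305, H(Y|X) = 0.9590

Verification:
H(X) - H(X|Y) = 1.5715 - 1.5305 = 0.0410
H(Y) - H(Y|X) = 1.0000 - 0.9590 = 0.0410
H(X) + H(Y) - H(X,Y) = 1.5715 + 1.0000 - 2.5305 = 0.0410

All forms give I(X;Y) = 0.0410 bits. ✓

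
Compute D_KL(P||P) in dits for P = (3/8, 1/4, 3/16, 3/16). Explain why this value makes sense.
0.0000 dits

KL divergence satisfies the Gibbs inequality: D_KL(P||Q) ≥ 0 for all distributions P, Q.

D_KL(P||Q) = Σ p(x) log(p(x)/q(x))
Each term is p(x) × log_10(p(x)/p(x)) = p(x) × log_10(1) = 0, so the sum is 0.
D_KL(P||Q) = 0.0000 dits

When P = Q, the KL divergence is exactly 0, as there is no 'divergence' between identical distributions.

This non-negativity is a fundamental property: relative entropy cannot be negative because it measures how different Q is from P.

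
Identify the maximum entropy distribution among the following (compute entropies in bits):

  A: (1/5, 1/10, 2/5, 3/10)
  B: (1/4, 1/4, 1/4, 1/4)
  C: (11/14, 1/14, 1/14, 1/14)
B

For a discrete distribution over n outcomes, entropy is maximized by the uniform distribution.

Computing entropies:
H(A) = 1.8464 bits
H(B) = 2.0000 bits
H(C) = 1.0892 bits

The uniform distribution (where all probabilities equal 1/4) achieves the maximum entropy of log_2(4) = 2.0000 bits.

Distribution B has the highest entropy.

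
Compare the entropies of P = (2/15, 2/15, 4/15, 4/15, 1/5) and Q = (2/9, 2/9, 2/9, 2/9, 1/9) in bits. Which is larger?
Q

Computing entropies in bits:
H(P) = 2.2566
H(Q) = 2.2810

Distribution Q has higher entropy.

Intuition: The distribution closer to uniform (more spread out) has higher entropy.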